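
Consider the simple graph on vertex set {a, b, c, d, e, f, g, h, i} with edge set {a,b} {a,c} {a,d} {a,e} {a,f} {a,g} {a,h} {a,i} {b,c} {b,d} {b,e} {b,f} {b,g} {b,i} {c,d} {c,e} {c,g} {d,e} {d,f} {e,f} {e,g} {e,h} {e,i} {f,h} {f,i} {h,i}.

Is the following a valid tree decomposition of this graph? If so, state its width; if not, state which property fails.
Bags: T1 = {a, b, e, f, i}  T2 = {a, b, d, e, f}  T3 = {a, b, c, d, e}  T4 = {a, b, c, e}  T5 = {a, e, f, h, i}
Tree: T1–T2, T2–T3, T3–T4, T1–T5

No — vertex g appears in no bag.

A tree decomposition must satisfy three properties: every vertex lies in some bag; for every edge, both endpoints lie together in some bag; and for every vertex, the bags containing it form a connected subtree. Here vertex g appears in no bag, so the decomposition is invalid.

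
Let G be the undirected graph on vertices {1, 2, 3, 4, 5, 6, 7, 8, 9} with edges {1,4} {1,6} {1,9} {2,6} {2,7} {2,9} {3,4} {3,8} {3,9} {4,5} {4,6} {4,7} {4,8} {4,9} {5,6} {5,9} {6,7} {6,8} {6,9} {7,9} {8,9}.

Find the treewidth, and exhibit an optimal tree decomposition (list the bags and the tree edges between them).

Treewidth 3.
One optimal decomposition is:
Bags: B1 = {3, 4, 8, 9}  B2 = {4, 6, 8, 9}  B3 = {4, 6, 7, 9}  B4 = {4, 5, 6, 9}  B5 = {2, 6, 7, 9}  B6 = {1, 4, 6, 9}
Tree: B1–B2, B2–B3, B3–B4, B3–B5, B3–B6

Every bag has size at most 4, so the width is 4 − 1 = 3 and tw(G) ≤ 3. Conversely, {2, 6, 7, 9} is a clique of size 4, and the vertices of any clique must share a bag in every tree decomposition; so some bag has ≥ 4 vertices and tw(G) ≥ 3. Therefore the treewidth is 3.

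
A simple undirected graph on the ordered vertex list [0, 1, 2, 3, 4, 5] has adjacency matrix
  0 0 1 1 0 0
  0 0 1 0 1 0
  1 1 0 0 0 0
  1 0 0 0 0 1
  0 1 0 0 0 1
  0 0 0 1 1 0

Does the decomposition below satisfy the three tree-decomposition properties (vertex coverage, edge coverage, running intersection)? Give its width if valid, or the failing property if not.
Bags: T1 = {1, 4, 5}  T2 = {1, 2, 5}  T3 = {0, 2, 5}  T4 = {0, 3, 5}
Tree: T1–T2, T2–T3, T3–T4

Yes; width 2.

Vertex coverage: the bags together contain {0, 1, 2, 3, 4, 5}, the full vertex set. Edge coverage: each edge of G has both endpoints in at least one bag. Running intersection: for every vertex, the bags containing it form a connected subtree. All three properties hold, so this is a valid tree decomposition of width max|bag| − 1 = 2, and hence tw(G) ≤ 2.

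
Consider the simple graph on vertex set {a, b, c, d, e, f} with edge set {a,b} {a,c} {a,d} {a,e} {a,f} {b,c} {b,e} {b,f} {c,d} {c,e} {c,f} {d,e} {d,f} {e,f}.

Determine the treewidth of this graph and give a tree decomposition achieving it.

Each bag holds 5 vertices, so the decomposition has width 4, which upper-bounds the treewidth. Conversely, {a, c, d, e, f} is a clique of size 5, and the vertices of any clique must share a bag in every tree decomposition; so some bag has ≥ 5 vertices and tw(G) ≥ 4. Therefore the treewidth is 4.

Treewidth 4.
Bags: B1 = {a, c, d, e, f}  B2 = {a, b, c, e, f}
Tree: B1–B2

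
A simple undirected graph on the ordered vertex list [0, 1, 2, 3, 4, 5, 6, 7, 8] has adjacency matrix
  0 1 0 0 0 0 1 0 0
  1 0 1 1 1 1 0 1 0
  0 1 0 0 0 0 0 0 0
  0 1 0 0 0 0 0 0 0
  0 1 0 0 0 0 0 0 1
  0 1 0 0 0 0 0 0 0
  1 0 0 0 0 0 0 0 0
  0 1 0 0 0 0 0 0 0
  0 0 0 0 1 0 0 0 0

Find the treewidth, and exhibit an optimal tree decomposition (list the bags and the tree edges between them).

The largest bag has 2 vertices, giving width 1; this decomposition certifies tw(G) ≤ 1. Since G has at least one edge (e.g. 3–1), it is not an edgeless graph, so tw(G) ≥ 1. Therefore the treewidth is 1.

Treewidth 1.
One optimal decomposition is:
Bags: B1 = {1, 3}  B2 = {1, 7}  B3 = {1, 2}  B4 = {1, 4}  B5 = {0, 1}  B6 = {1, 5}  B7 = {0, 6}  B8 = {4, 8}
Tree: B1–B2, B1–B3, B1–B4, B1–B5, B1–B6, B5–B7, B4–B8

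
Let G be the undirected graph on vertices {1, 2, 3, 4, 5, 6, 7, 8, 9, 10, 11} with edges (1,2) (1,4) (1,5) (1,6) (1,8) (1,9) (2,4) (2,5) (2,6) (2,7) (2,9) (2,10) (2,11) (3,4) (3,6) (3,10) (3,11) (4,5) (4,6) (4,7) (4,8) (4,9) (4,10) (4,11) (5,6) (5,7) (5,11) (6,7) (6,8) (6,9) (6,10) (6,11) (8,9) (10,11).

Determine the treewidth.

4

A width-4 tree decomposition is:
Bags: B1 = {3, 4, 6, 10, 11}  B2 = {2, 4, 6, 10, 11}  B3 = {2, 4, 5, 6, 11}  B4 = {2, 4, 5, 6, 7}  B5 = {1, 2, 4, 5, 6}  B6 = {1, 2, 4, 6, 9}  B7 = {1, 4, 6, 8, 9}
Tree: B1–B2, B2–B3, B3–B4, B4–B5, B5–B6, B6–B7
Each bag holds 5 vertices, so the decomposition has width 4, which upper-bounds the treewidth. Conversely, {1, 4, 6, 8, 9} is a clique of size 5, and the vertices of any clique must share a bag in every tree decomposition; so some bag has ≥ 5 vertices and tw(G) ≥ 4. The upper and lower bounds meet at 4, so that is the treewidth.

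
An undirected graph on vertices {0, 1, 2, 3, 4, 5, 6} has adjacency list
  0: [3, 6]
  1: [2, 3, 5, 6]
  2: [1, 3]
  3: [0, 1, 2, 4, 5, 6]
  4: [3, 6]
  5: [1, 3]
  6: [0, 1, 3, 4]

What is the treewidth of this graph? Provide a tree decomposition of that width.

Treewidth 2.
Bags: B1 = {1, 3, 6}  B2 = {1, 2, 3}  B3 = {1, 3, 5}  B4 = {3, 4, 6}  B5 = {0, 3, 6}
Tree: B1–B2, B1–B3, B1–B4, B1–B5

Every bag has size at most 3, so the width is 3 − 1 = 2 and tw(G) ≤ 2. On the other hand G contains the 3-clique {0, 3, 6}. A clique must lie in a single bag of any decomposition, so no decomposition can have width below 2. Hence tw(G) = 2 exactly.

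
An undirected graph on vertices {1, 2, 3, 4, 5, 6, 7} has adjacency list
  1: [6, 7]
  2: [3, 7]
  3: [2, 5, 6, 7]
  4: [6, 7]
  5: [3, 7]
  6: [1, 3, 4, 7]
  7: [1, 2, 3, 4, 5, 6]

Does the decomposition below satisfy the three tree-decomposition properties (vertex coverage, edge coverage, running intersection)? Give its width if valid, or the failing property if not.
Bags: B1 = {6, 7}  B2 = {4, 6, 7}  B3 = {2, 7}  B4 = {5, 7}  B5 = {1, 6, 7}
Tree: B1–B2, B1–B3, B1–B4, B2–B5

A tree decomposition must satisfy three properties: every vertex lies in some bag; for every edge, both endpoints lie together in some bag; and for every vertex, the bags containing it form a connected subtree. Here vertex 3 appears in no bag, so the decomposition is invalid.

No — vertex 3 appears in no bag.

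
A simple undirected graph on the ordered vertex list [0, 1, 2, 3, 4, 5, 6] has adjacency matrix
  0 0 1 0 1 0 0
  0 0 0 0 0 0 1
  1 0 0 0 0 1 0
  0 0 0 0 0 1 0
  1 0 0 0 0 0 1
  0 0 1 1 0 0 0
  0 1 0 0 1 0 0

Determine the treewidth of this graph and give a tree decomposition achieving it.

Treewidth 1.
One optimal decomposition is:
Bags: B1 = {1, 6}  B2 = {4, 6}  B3 = {0, 4}  B4 = {0, 2}  B5 = {2, 5}  B6 = {3, 5}
Tree: B1–B2, B2–B3, B3–B4, B4–B5, B5–B6

The largest bag has 2 vertices, giving width 1; this decomposition certifies tw(G) ≤ 1. Since G has at least one edge (e.g. 1–6), it is not an edgeless graph, so tw(G) ≥ 1. Combining the bounds, tw(G) = 1.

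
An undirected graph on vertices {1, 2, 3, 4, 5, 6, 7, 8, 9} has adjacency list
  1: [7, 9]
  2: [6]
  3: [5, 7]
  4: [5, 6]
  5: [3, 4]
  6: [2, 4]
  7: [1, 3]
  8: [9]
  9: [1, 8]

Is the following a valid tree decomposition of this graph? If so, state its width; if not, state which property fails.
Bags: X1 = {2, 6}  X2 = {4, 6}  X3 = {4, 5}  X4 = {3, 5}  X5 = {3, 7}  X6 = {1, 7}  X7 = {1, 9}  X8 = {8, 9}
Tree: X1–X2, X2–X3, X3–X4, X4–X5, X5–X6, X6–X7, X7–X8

Checking the three conditions: (i) the bags cover all of {1, 2, 3, 4, 5, 6, 7, 8, 9}; (ii) for each edge, some bag contains both endpoints; (iii) the bags containing any fixed vertex form a subtree. All hold, so the decomposition is valid with width 2 − 1 = 1.

Yes; width 1.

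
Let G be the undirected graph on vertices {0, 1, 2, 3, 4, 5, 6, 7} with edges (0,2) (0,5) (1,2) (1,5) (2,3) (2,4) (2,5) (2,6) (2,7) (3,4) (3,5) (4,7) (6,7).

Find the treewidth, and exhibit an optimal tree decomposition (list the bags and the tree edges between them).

Treewidth 2.
Bags: B1 = {2, 3, 4}  B2 = {2, 4, 7}  B3 = {2, 3, 5}  B4 = {2, 6, 7}  B5 = {1, 2, 5}  B6 = {0, 2, 5}
Tree: B1–B2, B1–B3, B2–B4, B3–B5, B5–B6

The largest bag has 3 vertices, giving width 2; this decomposition certifies tw(G) ≤ 2. Conversely, {2, 3, 4} is a clique of size 3, and the vertices of any clique must share a bag in every tree decomposition; so some bag has ≥ 3 vertices and tw(G) ≥ 2. Combining the bounds, tw(G) = 2.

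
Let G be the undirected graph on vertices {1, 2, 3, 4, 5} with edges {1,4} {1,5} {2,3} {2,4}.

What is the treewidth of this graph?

A width-1 tree decomposition is:
Bags: B1 = {2, 3}  B2 = {2, 4}  B3 = {1, 4}  B4 = {1, 5}
Tree: B1–B2, B2–B3, B3–B4
Each bag holds 2 vertices, so the decomposition has width 1, which upper-bounds the treewidth. Any graph with an edge has treewidth ≥ 1, and G has the edge 3–2. The upper and lower bounds meet at 1, so that is the treewidth.

1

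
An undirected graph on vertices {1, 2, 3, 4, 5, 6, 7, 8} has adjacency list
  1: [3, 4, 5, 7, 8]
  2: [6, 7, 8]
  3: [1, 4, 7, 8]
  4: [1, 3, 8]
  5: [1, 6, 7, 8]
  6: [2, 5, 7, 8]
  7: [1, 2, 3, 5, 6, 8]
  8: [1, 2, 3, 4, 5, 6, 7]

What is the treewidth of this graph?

3

A width-3 tree decomposition is:
Bags: B1 = {1, 5, 7, 8}  B2 = {5, 6, 7, 8}  B3 = {1, 3, 7, 8}  B4 = {1, 3, 4, 8}  B5 = {2, 6, 7, 8}
Tree: B1–B2, B1–B3, B3–B4, B2–B5
The largest bag has 4 vertices, giving width 3; this decomposition certifies tw(G) ≤ 3. Conversely, {1, 3, 4, 8} is a clique of size 4, and the vertices of any clique must share a bag in every tree decomposition; so some bag has ≥ 4 vertices and tw(G) ≥ 3. Hence tw(G) = 3 exactly.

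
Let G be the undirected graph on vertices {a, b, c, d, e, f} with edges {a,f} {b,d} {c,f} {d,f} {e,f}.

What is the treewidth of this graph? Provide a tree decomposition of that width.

Treewidth 1.
One such decomposition:
Bags: B1 = {b, d}  B2 = {d, f}  B3 = {a, f}  B4 = {c, f}  B5 = {e, f}
Tree: B1–B2, B2–B3, B2–B4, B4–B5

The largest bag has 2 vertices, giving width 1; this decomposition certifies tw(G) ≤ 1. Since G has at least one edge (e.g. d–b), it is not an edgeless graph, so tw(G) ≥ 1. Combining the bounds, tw(G) = 1.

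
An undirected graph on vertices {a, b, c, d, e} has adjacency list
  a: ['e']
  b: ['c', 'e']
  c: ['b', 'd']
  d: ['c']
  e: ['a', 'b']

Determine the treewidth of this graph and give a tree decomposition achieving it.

Every bag has size at most 2, so the width is 2 − 1 = 1 and tw(G) ≤ 1. Since G has at least one edge (e.g. d–c), it is not an edgeless graph, so tw(G) ≥ 1. The upper and lower bounds meet at 1, so that is the treewidth.

Treewidth 1.
One optimal decomposition is:
Bags: B1 = {c, d}  B2 = {b, c}  B3 = {b, e}  B4 = {a, e}
Tree: B1–B2, B2–B3, B3–B4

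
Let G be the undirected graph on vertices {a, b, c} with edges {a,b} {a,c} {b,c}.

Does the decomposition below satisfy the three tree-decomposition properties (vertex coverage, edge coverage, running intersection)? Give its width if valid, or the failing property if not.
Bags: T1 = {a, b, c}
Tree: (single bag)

Yes; width 2.

Every vertex of G appears in some bag (union = {a, b, c}); every edge is covered by a bag; and for each vertex v the set of bags containing v is connected in the bag tree. The decomposition is therefore valid. The largest bag has 3 vertices, so the width is 2.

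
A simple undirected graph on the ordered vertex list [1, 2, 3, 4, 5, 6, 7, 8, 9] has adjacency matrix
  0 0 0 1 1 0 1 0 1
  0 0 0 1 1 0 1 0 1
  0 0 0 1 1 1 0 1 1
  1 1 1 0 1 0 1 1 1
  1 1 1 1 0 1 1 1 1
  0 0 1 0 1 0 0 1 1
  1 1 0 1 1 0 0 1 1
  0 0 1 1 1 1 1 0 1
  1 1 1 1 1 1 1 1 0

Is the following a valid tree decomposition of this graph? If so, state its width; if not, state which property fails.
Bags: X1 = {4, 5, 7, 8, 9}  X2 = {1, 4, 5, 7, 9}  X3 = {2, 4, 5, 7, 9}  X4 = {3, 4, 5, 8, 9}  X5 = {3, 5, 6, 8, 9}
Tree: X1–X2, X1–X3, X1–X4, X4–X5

Every vertex of G appears in some bag (union = {1, 2, 3, 4, 5, 6, 7, 8, 9}); every edge is covered by a bag; and for each vertex v the set of bags containing v is connected in the bag tree. The decomposition is therefore valid. The largest bag has 5 vertices, so the width is 4.

Yes; width 4.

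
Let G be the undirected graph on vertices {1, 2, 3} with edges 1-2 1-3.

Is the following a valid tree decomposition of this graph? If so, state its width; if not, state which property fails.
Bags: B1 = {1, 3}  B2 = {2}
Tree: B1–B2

A tree decomposition must satisfy three properties: every vertex lies in some bag; for every edge, both endpoints lie together in some bag; and for every vertex, the bags containing it form a connected subtree. Here edge (1,2) lies in no bag, so the decomposition is invalid.

No — edge (1,2) lies in no bag.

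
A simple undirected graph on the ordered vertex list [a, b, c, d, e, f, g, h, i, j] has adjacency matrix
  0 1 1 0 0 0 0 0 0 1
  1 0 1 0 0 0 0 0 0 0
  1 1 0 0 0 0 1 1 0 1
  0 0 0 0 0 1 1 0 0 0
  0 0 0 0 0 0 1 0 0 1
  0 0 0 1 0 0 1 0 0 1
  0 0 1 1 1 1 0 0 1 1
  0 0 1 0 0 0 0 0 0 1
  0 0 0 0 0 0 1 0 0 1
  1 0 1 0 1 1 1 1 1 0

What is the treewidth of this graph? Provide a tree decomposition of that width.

Each bag holds 3 vertices, so the decomposition has width 2, which upper-bounds the treewidth. Conversely, {d, f, g} is a clique of size 3, and the vertices of any clique must share a bag in every tree decomposition; so some bag has ≥ 3 vertices and tw(G) ≥ 2. Hence tw(G) = 2 exactly.

Treewidth 2.
One such decomposition:
Bags: B1 = {f, g, j}  B2 = {e, g, j}  B3 = {d, f, g}  B4 = {c, g, j}  B5 = {c, h, j}  B6 = {a, c, j}  B7 = {a, b, c}  B8 = {g, i, j}
Tree: B1–B2, B1–B3, B1–B4, B4–B5, B4–B6, B6–B7, B4–B8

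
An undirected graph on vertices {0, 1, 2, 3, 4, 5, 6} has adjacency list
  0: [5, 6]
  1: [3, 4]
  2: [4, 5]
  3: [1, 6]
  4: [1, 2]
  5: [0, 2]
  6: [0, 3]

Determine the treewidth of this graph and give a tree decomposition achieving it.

Treewidth 2.
Bags: B1 = {0, 5, 6}  B2 = {3, 5, 6}  B3 = {1, 3, 5}  B4 = {1, 4, 5}  B5 = {2, 4, 5}
Tree: B1–B2, B2–B3, B3–B4, B4–B5

Every bag has size at most 3, so the width is 3 − 1 = 2 and tw(G) ≤ 2. Since 5–0–6–3–1–4–2–5 is a cycle in G, G is not acyclic. Forests are exactly the graphs of treewidth ≤ 1, so tw(G) ≥ 2. Hence tw(G) = 2 exactly.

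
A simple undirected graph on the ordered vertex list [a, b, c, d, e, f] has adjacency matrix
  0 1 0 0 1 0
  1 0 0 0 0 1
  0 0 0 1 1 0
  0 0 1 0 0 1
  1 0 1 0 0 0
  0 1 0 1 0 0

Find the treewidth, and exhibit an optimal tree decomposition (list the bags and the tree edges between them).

Each bag holds 3 vertices, so the decomposition has width 2, which upper-bounds the treewidth. For the lower bound, G contains the cycle f–b–a–e–c–d–f, so G is not a forest; only forests have treewidth ≤ 1, hence tw(G) ≥ 2. The upper and lower bounds meet at 2, so that is the treewidth.

Treewidth 2.
One optimal decomposition is:
Bags: B1 = {a, b, f}  B2 = {a, e, f}  B3 = {c, e, f}  B4 = {c, d, f}
Tree: B1–B2, B2–B3, B3–B4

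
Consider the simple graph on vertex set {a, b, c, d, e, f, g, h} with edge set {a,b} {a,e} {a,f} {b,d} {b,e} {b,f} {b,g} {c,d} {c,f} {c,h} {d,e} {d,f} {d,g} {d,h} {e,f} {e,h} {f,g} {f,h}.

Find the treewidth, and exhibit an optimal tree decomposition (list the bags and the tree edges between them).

Every bag has size at most 4, so the width is 4 − 1 = 3 and tw(G) ≤ 3. On the other hand G contains the 4-clique {b, d, f, g}. A clique must lie in a single bag of any decomposition, so no decomposition can have width below 3. Combining the bounds, tw(G) = 3.

Treewidth 3.
One such decomposition:
Bags: B1 = {d, e, f, h}  B2 = {b, d, e, f}  B3 = {c, d, f, h}  B4 = {a, b, e, f}  B5 = {b, d, f, g}
Tree: B1–B2, B1–B3, B2–B4, B2–B5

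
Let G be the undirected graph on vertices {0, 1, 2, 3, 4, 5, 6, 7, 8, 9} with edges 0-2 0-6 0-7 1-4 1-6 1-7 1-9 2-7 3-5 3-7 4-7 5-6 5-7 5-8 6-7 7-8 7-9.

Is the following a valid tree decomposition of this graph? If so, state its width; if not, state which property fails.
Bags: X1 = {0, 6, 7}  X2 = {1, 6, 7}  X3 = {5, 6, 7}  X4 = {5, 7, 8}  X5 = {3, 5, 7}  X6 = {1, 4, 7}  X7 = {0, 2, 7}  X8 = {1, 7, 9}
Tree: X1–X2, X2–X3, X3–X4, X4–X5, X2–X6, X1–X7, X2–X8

Checking the three conditions: (i) the bags cover all of {0, 1, 2, 3, 4, 5, 6, 7, 8, 9}; (ii) for each edge, some bag contains both endpoints; (iii) the bags containing any fixed vertex form a subtree. All hold, so the decomposition is valid with width 3 − 1 = 2.

Yes; width 2.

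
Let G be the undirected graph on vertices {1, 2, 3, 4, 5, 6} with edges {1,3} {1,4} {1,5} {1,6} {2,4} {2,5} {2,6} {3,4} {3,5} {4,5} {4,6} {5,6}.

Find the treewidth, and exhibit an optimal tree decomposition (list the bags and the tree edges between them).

Treewidth 3.
One such decomposition:
Bags: B1 = {1, 4, 5, 6}  B2 = {1, 3, 4, 5}  B3 = {2, 4, 5, 6}
Tree: B1–B2, B1–B3

The largest bag has 4 vertices, giving width 3; this decomposition certifies tw(G) ≤ 3. For the lower bound, the 4 vertices {1, 3, 4, 5} are pairwise adjacent, and any tree decomposition puts a clique entirely inside one bag — forcing width ≥ 3. Therefore the treewidth is 3.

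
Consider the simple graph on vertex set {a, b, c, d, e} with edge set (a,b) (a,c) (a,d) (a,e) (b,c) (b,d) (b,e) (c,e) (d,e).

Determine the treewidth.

3

A width-3 tree decomposition is:
Bags: B1 = {a, b, d, e}  B2 = {a, b, c, e}
Tree: B1–B2
Each bag holds 4 vertices, so the decomposition has width 3, which upper-bounds the treewidth. For the lower bound, the 4 vertices {a, b, d, e} are pairwise adjacent, and any tree decomposition puts a clique entirely inside one bag — forcing width ≥ 3. Combining the bounds, tw(G) = 3.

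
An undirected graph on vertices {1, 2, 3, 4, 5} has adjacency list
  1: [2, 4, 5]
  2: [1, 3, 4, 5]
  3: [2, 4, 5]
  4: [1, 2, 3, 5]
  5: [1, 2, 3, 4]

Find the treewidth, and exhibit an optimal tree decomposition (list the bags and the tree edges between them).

Treewidth 3.
Bags: B1 = {1, 2, 4, 5}  B2 = {2, 3, 4, 5}
Tree: B1–B2

Each bag holds 4 vertices, so the decomposition has width 3, which upper-bounds the treewidth. On the other hand G contains the 4-clique {1, 2, 4, 5}. A clique must lie in a single bag of any decomposition, so no decomposition can have width below 3. The upper and lower bounds meet at 3, so that is the treewidth.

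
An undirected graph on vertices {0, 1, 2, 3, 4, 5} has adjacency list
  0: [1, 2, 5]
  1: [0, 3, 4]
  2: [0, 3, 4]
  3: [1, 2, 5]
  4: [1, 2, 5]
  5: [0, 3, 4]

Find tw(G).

3

A width-3 tree decomposition is:
Bags: B1 = {0, 1, 2, 5}  B2 = {1, 2, 4, 5}  B3 = {1, 2, 3, 5}
Tree: B1–B2, B2–B3
The largest bag has 4 vertices, giving width 3; this decomposition certifies tw(G) ≤ 3. For the lower bound: the 4 vertex sets {0,1}, {2,4}, {5}, {3} are disjoint, each induces a connected subgraph, and every pair is joined by at least one edge of G. Contracting each set to a single vertex therefore yields K_{4} as a minor, and since treewidth is minor-monotone, tw(G) ≥ tw(K_{4}) = 3. Combining the bounds, tw(G) = 3.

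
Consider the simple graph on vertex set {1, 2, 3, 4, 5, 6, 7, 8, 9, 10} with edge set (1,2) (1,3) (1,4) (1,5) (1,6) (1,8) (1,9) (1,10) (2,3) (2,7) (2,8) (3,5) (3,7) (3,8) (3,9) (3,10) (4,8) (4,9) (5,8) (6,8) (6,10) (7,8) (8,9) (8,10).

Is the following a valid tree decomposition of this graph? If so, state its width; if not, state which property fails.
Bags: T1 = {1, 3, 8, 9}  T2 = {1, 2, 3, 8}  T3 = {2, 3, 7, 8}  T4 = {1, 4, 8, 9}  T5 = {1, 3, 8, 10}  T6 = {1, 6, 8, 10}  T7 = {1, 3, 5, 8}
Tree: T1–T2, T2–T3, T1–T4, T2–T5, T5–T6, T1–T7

Yes; width 3.

Every vertex of G appears in some bag (union = {1, 2, 3, 4, 5, 6, 7, 8, 9, 10}); every edge is covered by a bag; and for each vertex v the set of bags containing v is connected in the bag tree. The decomposition is therefore valid. The largest bag has 4 vertices, so the width is 3.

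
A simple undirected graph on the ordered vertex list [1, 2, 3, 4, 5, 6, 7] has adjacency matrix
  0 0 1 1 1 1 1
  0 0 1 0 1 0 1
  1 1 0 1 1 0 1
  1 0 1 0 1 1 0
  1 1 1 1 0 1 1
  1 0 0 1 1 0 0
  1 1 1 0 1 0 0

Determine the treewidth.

3

A width-3 tree decomposition is:
Bags: B1 = {1, 3, 4, 5}  B2 = {1, 3, 5, 7}  B3 = {2, 3, 5, 7}  B4 = {1, 4, 5, 6}
Tree: B1–B2, B2–B3, B1–B4
Every bag has size at most 4, so the width is 4 − 1 = 3 and tw(G) ≤ 3. On the other hand G contains the 4-clique {1, 3, 4, 5}. A clique must lie in a single bag of any decomposition, so no decomposition can have width below 3. Combining the bounds, tw(G) = 3.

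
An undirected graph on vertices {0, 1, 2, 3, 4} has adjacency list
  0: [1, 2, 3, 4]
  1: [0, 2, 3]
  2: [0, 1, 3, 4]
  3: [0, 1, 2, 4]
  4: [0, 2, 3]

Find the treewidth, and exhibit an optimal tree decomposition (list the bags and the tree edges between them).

Each bag holds 4 vertices, so the decomposition has width 3, which upper-bounds the treewidth. On the other hand G contains the 4-clique {0, 1, 2, 3}. A clique must lie in a single bag of any decomposition, so no decomposition can have width below 3. Therefore the treewidth is 3.

Treewidth 3.
One optimal decomposition is:
Bags: B1 = {0, 2, 3, 4}  B2 = {0, 1, 2, 3}
Tree: B1–B2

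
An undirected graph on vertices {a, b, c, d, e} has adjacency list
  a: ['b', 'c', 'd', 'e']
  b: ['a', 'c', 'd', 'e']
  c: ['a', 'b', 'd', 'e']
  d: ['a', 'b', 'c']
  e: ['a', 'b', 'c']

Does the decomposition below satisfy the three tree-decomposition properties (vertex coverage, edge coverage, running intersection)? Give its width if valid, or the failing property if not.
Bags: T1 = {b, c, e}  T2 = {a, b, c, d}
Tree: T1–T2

No — edge (a,e) lies in no bag.

A tree decomposition must satisfy three properties: every vertex lies in some bag; for every edge, both endpoints lie together in some bag; and for every vertex, the bags containing it form a connected subtree. Here edge (a,e) lies in no bag, so the decomposition is invalid.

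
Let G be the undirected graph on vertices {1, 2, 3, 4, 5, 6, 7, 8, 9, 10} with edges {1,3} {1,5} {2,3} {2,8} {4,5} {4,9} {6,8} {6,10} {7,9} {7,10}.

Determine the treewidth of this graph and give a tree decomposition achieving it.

Each bag holds 3 vertices, so the decomposition has width 2, which upper-bounds the treewidth. Since 1–5–4–9–7–10–6–8–2–3–1 is a cycle in G, G is not acyclic. Forests are exactly the graphs of treewidth ≤ 1, so tw(G) ≥ 2. Hence tw(G) = 2 exactly.

Treewidth 2.
One optimal decomposition is:
Bags: B1 = {1, 4, 5}  B2 = {1, 4, 9}  B3 = {1, 7, 9}  B4 = {1, 7, 10}  B5 = {1, 6, 10}  B6 = {1, 6, 8}  B7 = {1, 2, 8}  B8 = {1, 2, 3}
Tree: B1–B2, B2–B3, B3–B4, B4–B5, B5–B6, B6–B7, B7–B8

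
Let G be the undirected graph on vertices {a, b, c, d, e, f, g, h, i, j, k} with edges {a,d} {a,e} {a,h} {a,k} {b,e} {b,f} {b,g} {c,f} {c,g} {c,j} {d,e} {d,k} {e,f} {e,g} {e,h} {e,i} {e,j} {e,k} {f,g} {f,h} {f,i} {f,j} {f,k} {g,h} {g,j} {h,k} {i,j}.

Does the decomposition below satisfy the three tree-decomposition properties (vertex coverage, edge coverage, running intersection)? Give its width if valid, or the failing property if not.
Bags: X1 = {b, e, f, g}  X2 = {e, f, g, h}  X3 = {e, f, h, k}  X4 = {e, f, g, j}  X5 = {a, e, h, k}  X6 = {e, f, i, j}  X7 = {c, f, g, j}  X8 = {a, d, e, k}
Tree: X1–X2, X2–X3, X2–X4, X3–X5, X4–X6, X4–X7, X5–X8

Checking the three conditions: (i) the bags cover all of {a, b, c, d, e, f, g, h, i, j, k}; (ii) for each edge, some bag contains both endpoints; (iii) the bags containing any fixed vertex form a subtree. All hold, so the decomposition is valid with width 4 − 1 = 3.

Yes; width 3.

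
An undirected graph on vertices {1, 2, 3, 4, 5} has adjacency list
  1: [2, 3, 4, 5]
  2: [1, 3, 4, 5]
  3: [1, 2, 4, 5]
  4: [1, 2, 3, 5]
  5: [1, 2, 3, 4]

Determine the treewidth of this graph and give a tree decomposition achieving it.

With just one bag of size 5, the width is 5 − 1 = 4, so tw(G) ≤ 4. On the other hand G contains the 5-clique {1, 2, 3, 4, 5}. A clique must lie in a single bag of any decomposition, so no decomposition can have width below 4. Hence tw(G) = 4 exactly.

Treewidth 4.
Bags: B1 = {1, 2, 3, 4, 5}
Tree: (single bag)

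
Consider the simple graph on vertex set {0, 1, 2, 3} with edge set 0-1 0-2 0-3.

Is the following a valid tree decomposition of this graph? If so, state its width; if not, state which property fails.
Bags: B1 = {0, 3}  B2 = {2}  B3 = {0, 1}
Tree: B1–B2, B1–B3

A tree decomposition must satisfy three properties: every vertex lies in some bag; for every edge, both endpoints lie together in some bag; and for every vertex, the bags containing it form a connected subtree. Here edge (0,2) lies in no bag, so the decomposition is invalid.

No — edge (0,2) lies in no bag.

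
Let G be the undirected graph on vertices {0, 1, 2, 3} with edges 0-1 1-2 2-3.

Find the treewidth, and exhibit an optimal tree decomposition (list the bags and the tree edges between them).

Treewidth 1.
Bags: B1 = {1, 2}  B2 = {2, 3}  B3 = {0, 1}
Tree: B1–B2, B1–B3

The largest bag has 2 vertices, giving width 1; this decomposition certifies tw(G) ≤ 1. Any graph with an edge has treewidth ≥ 1, and G has the edge 2–1. Therefore the treewidth is 1.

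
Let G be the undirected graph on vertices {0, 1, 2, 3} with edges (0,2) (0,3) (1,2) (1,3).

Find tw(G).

A width-2 tree decomposition is:
Bags: B1 = {0, 1, 2}  B2 = {0, 1, 3}
Tree: B1–B2
The largest bag has 3 vertices, giving width 2; this decomposition certifies tw(G) ≤ 2. The edges 1–2–0–3–1 form a cycle, so G is not a tree and its treewidth is at least 2. Combining the bounds, tw(G) = 2.

2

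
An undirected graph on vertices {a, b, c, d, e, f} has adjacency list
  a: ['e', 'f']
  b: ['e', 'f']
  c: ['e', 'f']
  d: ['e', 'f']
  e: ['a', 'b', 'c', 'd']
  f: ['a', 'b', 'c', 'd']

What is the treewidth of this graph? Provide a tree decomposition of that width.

Every bag has size at most 3, so the width is 3 − 1 = 2 and tw(G) ≤ 2. The edges e–a–f–d–e form a cycle, so G is not a tree and its treewidth is at least 2. Combining the bounds, tw(G) = 2.

Treewidth 2.
Bags: B1 = {a, e, f}  B2 = {d, e, f}  B3 = {b, e, f}  B4 = {c, e, f}
Tree: B1–B2, B2–B3, B3–B4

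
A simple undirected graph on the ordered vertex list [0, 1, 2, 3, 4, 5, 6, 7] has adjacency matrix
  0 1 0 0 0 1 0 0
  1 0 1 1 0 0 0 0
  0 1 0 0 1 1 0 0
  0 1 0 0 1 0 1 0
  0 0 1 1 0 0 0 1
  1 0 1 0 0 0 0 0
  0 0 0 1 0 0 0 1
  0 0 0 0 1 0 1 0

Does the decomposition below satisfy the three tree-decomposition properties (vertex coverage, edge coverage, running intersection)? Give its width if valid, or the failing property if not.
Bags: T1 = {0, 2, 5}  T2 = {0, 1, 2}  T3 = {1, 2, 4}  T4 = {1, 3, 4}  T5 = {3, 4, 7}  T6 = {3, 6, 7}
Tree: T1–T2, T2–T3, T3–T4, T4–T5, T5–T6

Yes; width 2.

Every vertex of G appears in some bag (union = {0, 1, 2, 3, 4, 5, 6, 7}); every edge is covered by a bag; and for each vertex v the set of bags containing v is connected in the bag tree. The decomposition is therefore valid. The largest bag has 3 vertices, so the width is 2.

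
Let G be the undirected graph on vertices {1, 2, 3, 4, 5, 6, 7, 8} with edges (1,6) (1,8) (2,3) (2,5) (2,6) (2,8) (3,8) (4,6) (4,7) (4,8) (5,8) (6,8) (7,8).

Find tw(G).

2

A width-2 tree decomposition is:
Bags: B1 = {4, 6, 8}  B2 = {2, 6, 8}  B3 = {1, 6, 8}  B4 = {4, 7, 8}  B5 = {2, 5, 8}  B6 = {2, 3, 8}
Tree: B1–B2, B2–B3, B1–B4, B2–B5, B2–B6
Every bag has size at most 3, so the width is 3 − 1 = 2 and tw(G) ≤ 2. On the other hand G contains the 3-clique {1, 6, 8}. A clique must lie in a single bag of any decomposition, so no decomposition can have width below 2. Hence tw(G) = 2 exactly.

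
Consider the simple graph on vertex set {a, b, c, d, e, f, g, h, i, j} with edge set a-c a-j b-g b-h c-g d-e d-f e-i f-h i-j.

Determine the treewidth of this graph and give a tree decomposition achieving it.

Treewidth 2.
Bags: B1 = {b, f, h}  B2 = {b, f, g}  B3 = {c, f, g}  B4 = {a, c, f}  B5 = {a, f, j}  B6 = {f, i, j}  B7 = {e, f, i}  B8 = {d, e, f}
Tree: B1–B2, B2–B3, B3–B4, B4–B5, B5–B6, B6–B7, B7–B8

Each bag holds 3 vertices, so the decomposition has width 2, which upper-bounds the treewidth. The edges f–h–b–g–c–a–j–i–e–d–f form a cycle, so G is not a tree and its treewidth is at least 2. Combining the bounds, tw(G) = 2.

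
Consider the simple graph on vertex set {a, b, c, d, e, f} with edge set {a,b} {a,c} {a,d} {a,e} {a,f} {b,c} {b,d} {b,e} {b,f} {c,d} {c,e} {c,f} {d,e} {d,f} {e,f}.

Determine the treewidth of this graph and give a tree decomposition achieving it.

With just one bag of size 6, the width is 6 − 1 = 5, so tw(G) ≤ 5. On the other hand G contains the 6-clique {a, b, c, d, e, f}. A clique must lie in a single bag of any decomposition, so no decomposition can have width below 5. Therefore the treewidth is 5.

Treewidth 5.
One optimal decomposition is:
Bags: B1 = {a, b, c, d, e, f}
Tree: (single bag)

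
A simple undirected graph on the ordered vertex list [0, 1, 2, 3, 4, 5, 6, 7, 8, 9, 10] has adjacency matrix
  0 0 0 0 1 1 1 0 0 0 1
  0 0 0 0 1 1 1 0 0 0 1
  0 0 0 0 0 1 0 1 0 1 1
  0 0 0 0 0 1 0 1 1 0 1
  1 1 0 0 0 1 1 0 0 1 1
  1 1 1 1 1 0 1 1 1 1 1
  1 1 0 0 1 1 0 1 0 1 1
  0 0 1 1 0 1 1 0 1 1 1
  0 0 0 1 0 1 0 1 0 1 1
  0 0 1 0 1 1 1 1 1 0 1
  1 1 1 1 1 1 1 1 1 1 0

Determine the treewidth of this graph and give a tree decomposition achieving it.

Treewidth 4.
Bags: B1 = {4, 5, 6, 9, 10}  B2 = {0, 4, 5, 6, 10}  B3 = {5, 6, 7, 9, 10}  B4 = {2, 5, 7, 9, 10}  B5 = {1, 4, 5, 6, 10}  B6 = {5, 7, 8, 9, 10}  B7 = {3, 5, 7, 8, 10}
Tree: B1–B2, B1–B3, B3–B4, B1–B5, B4–B6, B6–B7

The largest bag has 5 vertices, giving width 4; this decomposition certifies tw(G) ≤ 4. On the other hand G contains the 5-clique {5, 7, 8, 9, 10}. A clique must lie in a single bag of any decomposition, so no decomposition can have width below 4. Combining the bounds, tw(G) = 4.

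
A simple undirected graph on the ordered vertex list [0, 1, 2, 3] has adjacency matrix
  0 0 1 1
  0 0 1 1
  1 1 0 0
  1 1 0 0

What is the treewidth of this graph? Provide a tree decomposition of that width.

The largest bag has 3 vertices, giving width 2; this decomposition certifies tw(G) ≤ 2. Since 3–0–2–1–3 is a cycle in G, G is not acyclic. Forests are exactly the graphs of treewidth ≤ 1, so tw(G) ≥ 2. Hence tw(G) = 2 exactly.

Treewidth 2.
Bags: B1 = {0, 2, 3}  B2 = {1, 2, 3}
Tree: B1–B2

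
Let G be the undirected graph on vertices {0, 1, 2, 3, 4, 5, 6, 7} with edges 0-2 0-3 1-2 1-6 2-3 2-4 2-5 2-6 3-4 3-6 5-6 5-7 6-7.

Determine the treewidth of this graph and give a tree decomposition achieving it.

Each bag holds 3 vertices, so the decomposition has width 2, which upper-bounds the treewidth. Conversely, {1, 2, 6} is a clique of size 3, and the vertices of any clique must share a bag in every tree decomposition; so some bag has ≥ 3 vertices and tw(G) ≥ 2. Therefore the treewidth is 2.

Treewidth 2.
Bags: B1 = {2, 5, 6}  B2 = {2, 3, 6}  B3 = {5, 6, 7}  B4 = {1, 2, 6}  B5 = {0, 2, 3}  B6 = {2, 3, 4}
Tree: B1–B2, B1–B3, B2–B4, B2–B5, B5–B6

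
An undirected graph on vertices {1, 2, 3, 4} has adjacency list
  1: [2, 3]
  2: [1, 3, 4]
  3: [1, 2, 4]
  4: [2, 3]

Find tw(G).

2

A width-2 tree decomposition is:
Bags: B1 = {2, 3, 4}  B2 = {1, 2, 3}
Tree: B1–B2
The largest bag has 3 vertices, giving width 2; this decomposition certifies tw(G) ≤ 2. For the lower bound, the 3 vertices {1, 2, 3} are pairwise adjacent, and any tree decomposition puts a clique entirely inside one bag — forcing width ≥ 2. Combining the bounds, tw(G) = 2.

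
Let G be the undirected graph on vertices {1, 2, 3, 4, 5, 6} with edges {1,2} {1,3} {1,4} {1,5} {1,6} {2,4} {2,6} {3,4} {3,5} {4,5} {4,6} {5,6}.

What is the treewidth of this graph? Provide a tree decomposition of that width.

Treewidth 3.
Bags: B1 = {1, 4, 5, 6}  B2 = {1, 2, 4, 6}  B3 = {1, 3, 4, 5}
Tree: B1–B2, B1–B3

The largest bag has 4 vertices, giving width 3; this decomposition certifies tw(G) ≤ 3. For the lower bound, the 4 vertices {1, 2, 4, 6} are pairwise adjacent, and any tree decomposition puts a clique entirely inside one bag — forcing width ≥ 3. The upper and lower bounds meet at 3, so that is the treewidth.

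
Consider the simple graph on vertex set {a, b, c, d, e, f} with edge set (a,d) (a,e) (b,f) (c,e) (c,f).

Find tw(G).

A width-1 tree decomposition is:
Bags: B1 = {a, d}  B2 = {a, e}  B3 = {c, e}  B4 = {c, f}  B5 = {b, f}
Tree: B1–B2, B2–B3, B3–B4, B4–B5
Every bag has size at most 2, so the width is 2 − 1 = 1 and tw(G) ≤ 1. Since G has at least one edge (e.g. d–a), it is not an edgeless graph, so tw(G) ≥ 1. Hence tw(G) = 1 exactly.

1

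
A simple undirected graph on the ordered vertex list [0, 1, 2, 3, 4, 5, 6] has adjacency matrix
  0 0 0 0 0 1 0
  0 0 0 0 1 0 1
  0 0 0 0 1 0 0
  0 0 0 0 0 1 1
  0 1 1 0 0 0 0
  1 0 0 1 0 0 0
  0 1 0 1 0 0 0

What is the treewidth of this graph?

A width-1 tree decomposition is:
Bags: B1 = {0, 5}  B2 = {3, 5}  B3 = {3, 6}  B4 = {1, 6}  B5 = {1, 4}  B6 = {2, 4}
Tree: B1–B2, B2–B3, B3–B4, B4–B5, B5–B6
Each bag holds 2 vertices, so the decomposition has width 1, which upper-bounds the treewidth. G has an edge, so its treewidth is at least 1. The upper and lower bounds meet at 1, so that is the treewidth.

1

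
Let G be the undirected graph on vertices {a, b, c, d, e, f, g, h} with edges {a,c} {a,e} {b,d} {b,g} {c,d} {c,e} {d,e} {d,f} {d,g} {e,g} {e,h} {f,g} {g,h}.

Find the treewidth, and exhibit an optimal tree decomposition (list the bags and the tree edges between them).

Treewidth 2.
One such decomposition:
Bags: B1 = {a, c, e}  B2 = {c, d, e}  B3 = {d, e, g}  B4 = {e, g, h}  B5 = {d, f, g}  B6 = {b, d, g}
Tree: B1–B2, B2–B3, B3–B4, B3–B5, B5–B6

The largest bag has 3 vertices, giving width 2; this decomposition certifies tw(G) ≤ 2. On the other hand G contains the 3-clique {d, e, g}. A clique must lie in a single bag of any decomposition, so no decomposition can have width below 2. Combining the bounds, tw(G) = 2.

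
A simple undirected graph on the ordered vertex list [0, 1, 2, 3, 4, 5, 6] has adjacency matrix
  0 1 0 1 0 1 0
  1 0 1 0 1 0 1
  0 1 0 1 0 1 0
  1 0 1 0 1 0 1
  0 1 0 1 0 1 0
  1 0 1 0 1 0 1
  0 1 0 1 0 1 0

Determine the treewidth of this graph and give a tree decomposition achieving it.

Treewidth 3.
Bags: B1 = {0, 1, 3, 5}  B2 = {1, 3, 4, 5}  B3 = {1, 3, 5, 6}  B4 = {1, 2, 3, 5}
Tree: B1–B2, B2–B3, B3–B4

The largest bag has 4 vertices, giving width 3; this decomposition certifies tw(G) ≤ 3. For the lower bound: the 4 vertex sets {0,3}, {1,4}, {5}, {6} are disjoint, each induces a connected subgraph, and every pair is joined by at least one edge of G. Contracting each set to a single vertex therefore yields K_{4} as a minor, and since treewidth is minor-monotone, tw(G) ≥ tw(K_{4}) = 3. Combining the bounds, tw(G) = 3.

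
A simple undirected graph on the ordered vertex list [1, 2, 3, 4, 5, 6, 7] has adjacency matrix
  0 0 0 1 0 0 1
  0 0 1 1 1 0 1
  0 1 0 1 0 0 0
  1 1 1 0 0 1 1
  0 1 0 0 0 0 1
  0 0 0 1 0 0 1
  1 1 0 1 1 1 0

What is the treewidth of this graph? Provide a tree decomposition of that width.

Treewidth 2.
One such decomposition:
Bags: B1 = {4, 6, 7}  B2 = {2, 4, 7}  B3 = {2, 3, 4}  B4 = {1, 4, 7}  B5 = {2, 5, 7}
Tree: B1–B2, B2–B3, B2–B4, B2–B5

Every bag has size at most 3, so the width is 3 − 1 = 2 and tw(G) ≤ 2. On the other hand G contains the 3-clique {2, 3, 4}. A clique must lie in a single bag of any decomposition, so no decomposition can have width below 2. Therefore the treewidth is 2.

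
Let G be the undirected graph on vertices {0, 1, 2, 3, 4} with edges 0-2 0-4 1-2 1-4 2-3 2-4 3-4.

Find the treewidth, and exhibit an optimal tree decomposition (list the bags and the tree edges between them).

Each bag holds 3 vertices, so the decomposition has width 2, which upper-bounds the treewidth. Conversely, {0, 2, 4} is a clique of size 3, and the vertices of any clique must share a bag in every tree decomposition; so some bag has ≥ 3 vertices and tw(G) ≥ 2. Hence tw(G) = 2 exactly.

Treewidth 2.
One optimal decomposition is:
Bags: B1 = {1, 2, 4}  B2 = {0, 2, 4}  B3 = {2, 3, 4}
Tree: B1–B2, B1–B3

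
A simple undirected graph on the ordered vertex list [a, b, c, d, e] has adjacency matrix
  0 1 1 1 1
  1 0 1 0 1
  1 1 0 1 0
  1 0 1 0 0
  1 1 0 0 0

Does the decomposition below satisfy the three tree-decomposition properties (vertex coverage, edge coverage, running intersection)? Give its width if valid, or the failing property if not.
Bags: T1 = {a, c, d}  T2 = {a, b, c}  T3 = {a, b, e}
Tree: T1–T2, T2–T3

Vertex coverage: the bags together contain {a, b, c, d, e}, the full vertex set. Edge coverage: each edge of G has both endpoints in at least one bag. Running intersection: for every vertex, the bags containing it form a connected subtree. All three properties hold, so this is a valid tree decomposition of width max|bag| − 1 = 2, and hence tw(G) ≤ 2.

Yes; width 2.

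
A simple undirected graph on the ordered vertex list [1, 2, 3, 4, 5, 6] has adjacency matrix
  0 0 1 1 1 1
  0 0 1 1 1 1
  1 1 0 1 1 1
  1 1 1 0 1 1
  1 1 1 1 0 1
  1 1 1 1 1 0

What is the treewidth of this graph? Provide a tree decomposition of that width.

Each bag holds 5 vertices, so the decomposition has width 4, which upper-bounds the treewidth. On the other hand G contains the 5-clique {1, 3, 4, 5, 6}. A clique must lie in a single bag of any decomposition, so no decomposition can have width below 4. Hence tw(G) = 4 exactly.

Treewidth 4.
One such decomposition:
Bags: B1 = {2, 3, 4, 5, 6}  B2 = {1, 3, 4, 5, 6}
Tree: B1–B2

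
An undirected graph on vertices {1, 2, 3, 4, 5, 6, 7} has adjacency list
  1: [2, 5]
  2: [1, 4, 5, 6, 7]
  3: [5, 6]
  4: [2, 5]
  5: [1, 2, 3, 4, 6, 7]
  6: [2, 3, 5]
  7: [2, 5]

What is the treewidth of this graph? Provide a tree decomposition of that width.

Treewidth 2.
One optimal decomposition is:
Bags: B1 = {2, 5, 6}  B2 = {3, 5, 6}  B3 = {2, 5, 7}  B4 = {1, 2, 5}  B5 = {2, 4, 5}
Tree: B1–B2, B1–B3, B3–B4, B4–B5

Every bag has size at most 3, so the width is 3 − 1 = 2 and tw(G) ≤ 2. For the lower bound, the 3 vertices {1, 2, 5} are pairwise adjacent, and any tree decomposition puts a clique entirely inside one bag — forcing width ≥ 2. Combining the bounds, tw(G) = 2.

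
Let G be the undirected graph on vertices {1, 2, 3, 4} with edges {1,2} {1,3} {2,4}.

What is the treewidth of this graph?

A width-1 tree decomposition is:
Bags: B1 = {1, 2}  B2 = {1, 3}  B3 = {2, 4}
Tree: B1–B2, B1–B3
Every bag has size at most 2, so the width is 2 − 1 = 1 and tw(G) ≤ 1. Any graph with an edge has treewidth ≥ 1, and G has the edge 1–2. The upper and lower bounds meet at 1, so that is the treewidth.

1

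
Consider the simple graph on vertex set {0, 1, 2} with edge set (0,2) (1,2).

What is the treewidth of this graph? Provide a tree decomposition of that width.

Each bag holds 2 vertices, so the decomposition has width 1, which upper-bounds the treewidth. Any graph with an edge has treewidth ≥ 1, and G has the edge 1–2. Therefore the treewidth is 1.

Treewidth 1.
One optimal decomposition is:
Bags: B1 = {1, 2}  B2 = {0, 2}
Tree: B1–B2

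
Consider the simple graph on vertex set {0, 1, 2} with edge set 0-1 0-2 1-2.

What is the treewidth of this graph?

2

A width-2 tree decomposition is:
Bags: B1 = {0, 1, 2}
Tree: (single bag)
With just one bag of size 3, the width is 3 − 1 = 2, so tw(G) ≤ 2. On the other hand G contains the 3-clique {0, 1, 2}. A clique must lie in a single bag of any decomposition, so no decomposition can have width below 2. The upper and lower bounds meet at 2, so that is the treewidth.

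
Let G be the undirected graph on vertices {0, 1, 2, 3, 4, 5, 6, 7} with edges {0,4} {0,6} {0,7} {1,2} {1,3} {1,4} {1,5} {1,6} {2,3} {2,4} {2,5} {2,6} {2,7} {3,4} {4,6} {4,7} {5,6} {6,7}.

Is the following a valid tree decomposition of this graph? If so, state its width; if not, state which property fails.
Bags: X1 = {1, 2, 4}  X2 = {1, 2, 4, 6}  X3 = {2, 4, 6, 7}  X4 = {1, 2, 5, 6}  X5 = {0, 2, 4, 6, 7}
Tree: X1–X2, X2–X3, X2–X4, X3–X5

No — vertex 3 appears in no bag.

A tree decomposition must satisfy three properties: every vertex lies in some bag; for every edge, both endpoints lie together in some bag; and for every vertex, the bags containing it form a connected subtree. Here vertex 3 appears in no bag, so the decomposition is invalid.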